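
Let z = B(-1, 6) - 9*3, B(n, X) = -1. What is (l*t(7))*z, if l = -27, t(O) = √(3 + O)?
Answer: 756*√10 ≈ 2390.7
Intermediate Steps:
z = -28 (z = -1 - 9*3 = -1 - 1*27 = -1 - 27 = -28)
(l*t(7))*z = -27*√(3 + 7)*(-28) = -27*√10*(-28) = 756*√10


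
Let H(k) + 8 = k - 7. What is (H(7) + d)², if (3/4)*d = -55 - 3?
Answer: 65536/9 ≈ 7281.8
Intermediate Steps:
H(k) = -15 + k (H(k) = -8 + (k - 7) = -8 + (-7 + k) = -15 + k)
d = -232/3 (d = 4*(-55 - 3)/3 = (4/3)*(-58) = -232/3 ≈ -77.333)
(H(7) + d)² = ((-15 + 7) - 232/3)² = (-8 - 232/3)² = (-256/3)² = 65536/9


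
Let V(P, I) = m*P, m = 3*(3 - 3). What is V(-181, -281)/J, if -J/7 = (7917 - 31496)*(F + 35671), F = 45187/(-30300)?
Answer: 0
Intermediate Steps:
F = -45187/30300 (F = 45187*(-1/30300) = -45187/30300 ≈ -1.4913)
m = 0 (m = 3*0 = 0)
J = 178386990308989/30300 (J = -7*(7917 - 31496)*(-45187/30300 + 35671) = -(-165053)*1080786113/30300 = -7*(-25483855758427/30300) = 178386990308989/30300 ≈ 5.8874e+9)
V(P, I) = 0 (V(P, I) = 0*P = 0)
V(-181, -281)/J = 0/(178386990308989/30300) = 0*(30300/178386990308989) = 0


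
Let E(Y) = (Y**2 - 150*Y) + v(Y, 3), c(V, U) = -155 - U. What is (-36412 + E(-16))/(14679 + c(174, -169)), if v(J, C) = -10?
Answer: -33766/14693 ≈ -2.2981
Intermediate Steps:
E(Y) = -10 + Y**2 - 150*Y (E(Y) = (Y**2 - 150*Y) - 10 = -10 + Y**2 - 150*Y)
(-36412 + E(-16))/(14679 + c(174, -169)) = (-36412 + (-10 + (-16)**2 - 150*(-16)))/(14679 + (-155 - 1*(-169))) = (-36412 + (-10 + 256 + 2400))/(14679 + (-155 + 169)) = (-36412 + 2646)/(14679 + 14) = -33766/14693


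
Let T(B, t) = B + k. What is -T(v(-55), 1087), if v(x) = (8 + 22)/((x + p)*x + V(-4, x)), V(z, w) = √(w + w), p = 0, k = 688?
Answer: 2*(-344*√110 + 1040615*I)/(√110 - 3025*I) ≈ -688.01 + 3.4384e-5*I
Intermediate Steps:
V(z, w) = √2*√w (V(z, w) = √(2*w) = √2*√w)
v(x) = 30/(x² + √2*√x) (v(x) = (8 + 22)/((x + 0)*x + √2*√x) = 30/(x*x + √2*√x) = 30/(x² + √2*√x))
T(B, t) = 688 + B (T(B, t) = B + 688 = 688 + B)
-T(v(-55), 1087) = -(688 + 30/((-55)² + √2*√(-55))) = -(688 + 30/(3025 + √2*(I*√55))) = -(688 + 30/(3025 + I*√110)) = -688 - 30/(3025 + I*√110)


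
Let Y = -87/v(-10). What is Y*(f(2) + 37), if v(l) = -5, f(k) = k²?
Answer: 3567/5 ≈ 713.40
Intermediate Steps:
Y = 87/5 (Y = -87/(-5) = -87*(-⅕) = 87/5 ≈ 17.400)
Y*(f(2) + 37) = 87*(2² + 37)/5 = 87*(4 + 37)/5 = (87/5)*41 = 3567/5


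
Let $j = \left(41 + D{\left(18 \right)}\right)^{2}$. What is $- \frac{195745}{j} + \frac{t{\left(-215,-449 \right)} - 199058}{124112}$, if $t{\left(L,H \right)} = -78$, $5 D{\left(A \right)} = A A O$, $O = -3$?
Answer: $- \frac{45281694019}{4563357773} \approx -9.9229$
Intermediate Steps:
$D{\left(A \right)} = - \frac{3 A^{2}}{5}$ ($D{\left(A \right)} = \frac{A A \left(-3\right)}{5} = \frac{A^{2} \left(-3\right)}{5} = \frac{\left(-3\right) A^{2}}{5} = - \frac{3 A^{2}}{5}$)
$j = \frac{588289}{25}$ ($j = \left(41 - \frac{3 \cdot 18^{2}}{5}\right)^{2} = \left(41 - \frac{972}{5}\right)^{2} = \left(- \frac{767}{5}\right)^{2} = \frac{588289}{25} \approx 23532.0$)
$- \frac{195745}{j} + \frac{t{\left(-215,-449 \right)} - 199058}{124112} = - \frac{195745}{\frac{588289}{25}} + \frac{-78 - 199058}{124112} = \left(-195745\right) \frac{25}{588289} - \frac{12446}{7757} = - \frac{4893625}{588289} - \frac{12446}{7757} = - \frac{45281694019}{4563357773}$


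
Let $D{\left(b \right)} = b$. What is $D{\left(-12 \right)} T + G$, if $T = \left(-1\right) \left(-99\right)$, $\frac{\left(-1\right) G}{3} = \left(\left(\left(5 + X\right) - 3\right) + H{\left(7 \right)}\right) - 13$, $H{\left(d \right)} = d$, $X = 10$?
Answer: $-1206$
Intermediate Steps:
$G = -18$ ($G = - 3 \left(\left(\left(\left(5 + 10\right) - 3\right) + 7\right) - 13\right) = - 3 \left(\left(\left(15 - 3\right) + 7\right) - 13\right) = - 3 \left(\left(12 + 7\right) - 13\right) = - 3 \left(19 - 13\right) = \left(-3\right) 6 = -18$)
$T = 99$
$D{\left(-12 \right)} T + G = \left(-12\right) 99 - 18 = -1188 - 18 = -1206$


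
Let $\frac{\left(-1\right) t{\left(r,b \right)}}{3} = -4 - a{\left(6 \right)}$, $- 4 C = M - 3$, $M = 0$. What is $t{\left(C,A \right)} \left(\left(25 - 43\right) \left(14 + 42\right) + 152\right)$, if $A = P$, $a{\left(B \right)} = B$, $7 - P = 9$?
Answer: $-25680$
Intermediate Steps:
$P = -2$ ($P = 7 - 9 = -2$)
$C = \frac{3}{4}$ ($C = - \frac{0 - 3}{4} = \left(- \frac{1}{4}\right) \left(-3\right) = \frac{3}{4} \approx 0.75$)
$A = -2$
$t{\left(r,b \right)} = 30$ ($t{\left(r,b \right)} = - 3 \left(-4 - 6\right) = \left(-3\right) \left(-10\right) = 30$)
$t{\left(C,A \right)} \left(\left(25 - 43\right) \left(14 + 42\right) + 152\right) = 30 \left(\left(25 - 43\right) \left(14 + 42\right) + 152\right) = 30 \left(\left(-18\right) 56 + 152\right) = 30 \left(-1008 + 152\right) = 30 \left(-856\right) = -25680$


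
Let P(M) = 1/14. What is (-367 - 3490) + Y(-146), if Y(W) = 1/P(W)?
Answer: -3843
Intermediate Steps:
P(M) = 1/14
Y(W) = 14 (Y(W) = 1/(1/14) = 14)
(-367 - 3490) + Y(-146) = (-367 - 3490) + 14 = -3857 + 14 = -3843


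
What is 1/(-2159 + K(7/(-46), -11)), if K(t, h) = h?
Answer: -1/2170 ≈ -0.00046083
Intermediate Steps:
1/(-2159 + K(7/(-46), -11)) = 1/(-2159 - 11) = 1/(-2170) = -1/2170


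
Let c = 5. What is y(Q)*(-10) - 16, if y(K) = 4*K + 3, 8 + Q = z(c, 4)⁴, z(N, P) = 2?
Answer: -366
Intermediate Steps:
Q = 8 (Q = -8 + 2⁴ = -8 + 16 = 8)
y(K) = 3 + 4*K
y(Q)*(-10) - 16 = (3 + 4*8)*(-10) - 16 = (3 + 32)*(-10) - 16 = 35*(-10) - 16 = -350 - 16 = -366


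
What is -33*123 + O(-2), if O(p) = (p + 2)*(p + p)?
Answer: -4059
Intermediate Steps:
O(p) = 2*p*(2 + p) (O(p) = (2 + p)*(2*p) = 2*p*(2 + p))
-33*123 + O(-2) = -33*123 + 2*(-2)*(2 - 2) = -4059 + 2*(-2)*0 = -4059 + 0 = -4059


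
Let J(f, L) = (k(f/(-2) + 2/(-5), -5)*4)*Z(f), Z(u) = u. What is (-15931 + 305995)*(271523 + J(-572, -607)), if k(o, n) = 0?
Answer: 78759047472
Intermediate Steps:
J(f, L) = 0 (J(f, L) = (0*4)*f = 0*f = 0)
(-15931 + 305995)*(271523 + J(-572, -607)) = (-15931 + 305995)*(271523 + 0) = 290064*271523 = 78759047472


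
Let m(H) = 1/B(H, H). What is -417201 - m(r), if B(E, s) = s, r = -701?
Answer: -292457900/701 ≈ -4.1720e+5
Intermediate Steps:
m(H) = 1/H
-417201 - m(r) = -417201 - 1/(-701) = -417201 - 1*(-1/701) = -417201 + 1/701 = -292457900/701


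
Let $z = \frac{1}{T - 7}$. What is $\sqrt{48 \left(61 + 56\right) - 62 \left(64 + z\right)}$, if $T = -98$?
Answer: $\frac{\sqrt{18175710}}{105} \approx 40.603$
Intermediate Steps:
$z = - \frac{1}{105}$ ($z = \frac{1}{-98 - 7} = \frac{1}{-105} = - \frac{1}{105} \approx -0.0095238$)
$\sqrt{48 \left(61 + 56\right) - 62 \left(64 + z\right)} = \sqrt{48 \left(61 + 56\right) - 62 \left(64 - \frac{1}{105}\right)} = \sqrt{48 \cdot 117 - \frac{416578}{105}} = \sqrt{5616 - \frac{416578}{105}} = \sqrt{\frac{173102}{105}} = \frac{\sqrt{18175710}}{105}$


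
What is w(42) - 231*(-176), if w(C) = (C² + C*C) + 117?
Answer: 44301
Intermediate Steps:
w(C) = 117 + 2*C² (w(C) = (C² + C²) + 117 = 2*C² + 117 = 117 + 2*C²)
w(42) - 231*(-176) = (117 + 2*42²) - 231*(-176) = (117 + 2*1764) - 1*(-40656) = (117 + 3528) + 40656 = 3645 + 40656 = 44301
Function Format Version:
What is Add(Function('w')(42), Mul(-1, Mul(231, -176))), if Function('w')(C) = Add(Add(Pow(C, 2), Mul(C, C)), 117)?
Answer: 44301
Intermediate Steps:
Function('w')(C) = Add(117, Mul(2, Pow(C, 2))) (Function('w')(C) = Add(Add(Pow(C, 2), Pow(C, 2)), 117) = Add(Mul(2, Pow(C, 2)), 117) = Add(117, Mul(2, Pow(C, 2))))
Add(Function('w')(42), Mul(-1, Mul(231, -176))) = Add(Add(117, Mul(2, Pow(42, 2))), Mul(-1, Mul(231, -176))) = Add(Add(117, Mul(2, 1764)), Mul(-1, -40656)) = Add(Add(117, 3528), 40656) = Add(3645, 40656) = 44301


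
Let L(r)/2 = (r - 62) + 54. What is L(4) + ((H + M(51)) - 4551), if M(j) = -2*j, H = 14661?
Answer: 10000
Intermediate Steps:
L(r) = -16 + 2*r (L(r) = 2*((r - 62) + 54) = 2*((-62 + r) + 54) = 2*(-8 + r) = -16 + 2*r)
L(4) + ((H + M(51)) - 4551) = (-16 + 2*4) + ((14661 - 2*51) - 4551) = (-16 + 8) + ((14661 - 102) - 4551) = -8 + (14559 - 4551) = -8 + 10008 = 10000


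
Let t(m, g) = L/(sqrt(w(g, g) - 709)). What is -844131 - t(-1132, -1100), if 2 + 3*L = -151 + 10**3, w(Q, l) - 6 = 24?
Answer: -844131 + 121*I*sqrt(679)/291 ≈ -8.4413e+5 + 10.835*I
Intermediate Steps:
w(Q, l) = 30 (w(Q, l) = 6 + 24 = 30)
L = 847/3 (L = -2/3 + (-151 + 10**3)/3 = -2/3 + (-151 + 1000)/3 = -2/3 + (1/3)*849 = -2/3 + 283 = 847/3 ≈ 282.33)
t(m, g) = -121*I*sqrt(679)/291 (t(m, g) = 847/(3*(sqrt(30 - 709))) = 847/(3*(sqrt(-679))) = 847/(3*((I*sqrt(679)))) = 847*(-I*sqrt(679)/679)/3 = -121*I*sqrt(679)/291)
-844131 - t(-1132, -1100) = -844131 - (-121)*I*sqrt(679)/291 = -844131 + 121*I*sqrt(679)/291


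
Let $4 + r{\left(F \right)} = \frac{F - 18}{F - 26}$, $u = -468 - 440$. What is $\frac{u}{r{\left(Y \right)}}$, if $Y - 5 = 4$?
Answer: $\frac{15436}{59} \approx 261.63$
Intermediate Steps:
$Y = 9$ ($Y = 5 + 4 = 9$)
$u = -908$
$r{\left(F \right)} = -4 + \frac{-18 + F}{-26 + F}$ ($r{\left(F \right)} = -4 + \frac{F - 18}{F - 26} = -4 + \frac{-18 + F}{-26 + F}$)
$\frac{u}{r{\left(Y \right)}} = - \frac{908}{\frac{1}{-26 + 9} \left(86 - 27\right)} = - \frac{908}{\frac{1}{-17} \left(86 - 27\right)} = - \frac{908}{\left(- \frac{1}{17}\right) 59} = - \frac{908}{- \frac{59}{17}} = \left(-908\right) \left(- \frac{17}{59}\right) = \frac{15436}{59}$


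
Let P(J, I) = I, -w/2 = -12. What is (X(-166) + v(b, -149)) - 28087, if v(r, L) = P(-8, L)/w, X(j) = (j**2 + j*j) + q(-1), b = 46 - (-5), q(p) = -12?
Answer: 648163/24 ≈ 27007.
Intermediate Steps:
w = 24 (w = -2*(-12) = 24)
b = 51 (b = 46 - 1*(-5) = 46 + 5 = 51)
X(j) = -12 + 2*j**2 (X(j) = (j**2 + j*j) - 12 = (j**2 + j**2) - 12 = 2*j**2 - 12 = -12 + 2*j**2)
v(r, L) = L/24
(X(-166) + v(b, -149)) - 28087 = ((-12 + 2*(-166)**2) + (1/24)*(-149)) - 28087 = ((-12 + 2*27556) - 149/24) - 28087 = ((-12 + 55112) - 149/24) - 28087 = (55100 - 149/24) - 28087 = 1322251/24 - 28087 = 648163/24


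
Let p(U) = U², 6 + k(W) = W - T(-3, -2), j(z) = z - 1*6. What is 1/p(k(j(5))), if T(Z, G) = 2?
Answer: 1/81 ≈ 0.012346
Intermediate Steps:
j(z) = -6 + z (j(z) = z - 6 = -6 + z)
k(W) = -8 + W (k(W) = -6 + (W - 1*2) = -6 + (W - 2) = -6 + (-2 + W) = -8 + W)
1/p(k(j(5))) = 1/((-8 + (-6 + 5))²) = 1/((-8 - 1)²) = 1/((-9)²) = 1/81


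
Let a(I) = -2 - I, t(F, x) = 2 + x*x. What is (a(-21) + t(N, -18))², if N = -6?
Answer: 119025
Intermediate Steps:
t(F, x) = 2 + x²
(a(-21) + t(N, -18))² = ((-2 - 1*(-21)) + (2 + (-18)²))² = ((-2 + 21) + (2 + 324))² = (19 + 326)² = 345² = 119025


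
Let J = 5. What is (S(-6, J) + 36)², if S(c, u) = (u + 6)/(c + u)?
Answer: 625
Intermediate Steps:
S(c, u) = (6 + u)/(c + u)
(S(-6, J) + 36)² = ((6 + 5)/(-6 + 5) + 36)² = (11/(-1) + 36)² = (-1*11 + 36)² = (-11 + 36)² = 25² = 625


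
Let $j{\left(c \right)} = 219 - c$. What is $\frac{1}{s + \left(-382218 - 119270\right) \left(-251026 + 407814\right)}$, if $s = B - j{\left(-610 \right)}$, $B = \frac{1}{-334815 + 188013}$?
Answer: $- \frac{146802}{11542645096159147} \approx -1.2718 \cdot 10^{-11}$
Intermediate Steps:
$B = - \frac{1}{146802}$ ($B = \frac{1}{-146802} = - \frac{1}{146802} \approx -6.8119 \cdot 10^{-6}$)
$s = - \frac{121698859}{146802}$ ($s = - \frac{1}{146802} - \left(219 - -610\right) = - \frac{1}{146802} - \left(219 + 610\right) = - \frac{1}{146802} - 829 = - \frac{121698859}{146802} \approx -829.0$)
$\frac{1}{s + \left(-382218 - 119270\right) \left(-251026 + 407814\right)} = \frac{1}{- \frac{121698859}{146802} + \left(-382218 - 119270\right) \left(-251026 + 407814\right)} = \frac{1}{- \frac{121698859}{146802} - 78627300544} = \frac{1}{- \frac{11542645096159147}{146802}} = - \frac{146802}{11542645096159147}$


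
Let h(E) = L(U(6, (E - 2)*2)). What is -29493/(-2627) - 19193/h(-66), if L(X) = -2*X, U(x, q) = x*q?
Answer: -134555/252192 ≈ -0.53354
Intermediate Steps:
U(x, q) = q*x
h(E) = 48 - 24*E (h(E) = -2*(E - 2)*2*6 = -2*(-2 + E)*2*6 = -2*(-4 + 2*E)*6 = -2*(-24 + 12*E) = 48 - 24*E)
-29493/(-2627) - 19193/h(-66) = -29493/(-2627) - 19193/(48 - 24*(-66)) = -29493*(-1/2627) - 19193/(48 + 1584) = 29493/2627 - 19193/1632 = 29493/2627 - 19193*1/1632 = 29493/2627 - 1129/96 = -134555/252192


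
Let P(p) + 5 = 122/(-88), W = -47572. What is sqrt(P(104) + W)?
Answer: I*sqrt(23027939)/22 ≈ 218.12*I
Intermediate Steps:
P(p) = -281/44 (P(p) = -5 + 122/(-88) = -5 + 122*(-1/88) = -5 - 61/44 = -281/44)
sqrt(P(104) + W) = sqrt(-281/44 - 47572) = sqrt(-2093449/44) = I*sqrt(23027939)/22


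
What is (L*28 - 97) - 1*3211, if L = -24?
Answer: -3980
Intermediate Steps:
(L*28 - 97) - 1*3211 = (-24*28 - 97) - 1*3211 = (-672 - 97) - 3211 = -769 - 3211 = -3980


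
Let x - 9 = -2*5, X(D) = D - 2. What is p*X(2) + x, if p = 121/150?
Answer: -1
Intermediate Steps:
X(D) = -2 + D
p = 121/150 (p = 121*(1/150) = 121/150 ≈ 0.80667)
x = -1 (x = 9 - 2*5 = 9 - 10 = -1)
p*X(2) + x = 121*(-2 + 2)/150 - 1 = (121/150)*0 - 1 = 0 - 1 = -1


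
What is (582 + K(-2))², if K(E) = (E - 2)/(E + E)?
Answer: 339889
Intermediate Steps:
K(E) = (-2 + E)/(2*E) (K(E) = (-2 + E)/((2*E)) = (-2 + E)*(1/(2*E)) = (-2 + E)/(2*E))
(582 + K(-2))² = (582 + (½)*(-2 - 2)/(-2))² = (582 + (½)*(-½)*(-4))² = (582 + 1)² = 583² = 339889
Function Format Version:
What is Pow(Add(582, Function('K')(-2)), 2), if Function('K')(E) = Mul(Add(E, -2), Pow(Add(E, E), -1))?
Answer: 339889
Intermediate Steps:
Function('K')(E) = Mul(Rational(1, 2), Pow(E, -1), Add(-2, E)) (Function('K')(E) = Mul(Add(-2, E), Pow(Mul(2, E), -1)) = Mul(Add(-2, E), Mul(Rational(1, 2), Pow(E, -1))) = Mul(Rational(1, 2), Pow(E, -1), Add(-2, E)))
Pow(Add(582, Function('K')(-2)), 2) = Pow(Add(582, Mul(Rational(1, 2), Pow(-2, -1), Add(-2, -2))), 2) = Pow(Add(582, Mul(Rational(1, 2), Rational(-1, 2), -4)), 2) = Pow(Add(582, 1), 2) = Pow(583, 2) = 339889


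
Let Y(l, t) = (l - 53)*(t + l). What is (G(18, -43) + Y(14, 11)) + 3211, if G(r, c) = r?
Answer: 2254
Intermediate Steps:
Y(l, t) = (-53 + l)*(l + t)
(G(18, -43) + Y(14, 11)) + 3211 = (18 + (14**2 - 53*14 - 53*11 + 14*11)) + 3211 = (18 + (196 - 742 - 583 + 154)) + 3211 = (18 - 975) + 3211 = -957 + 3211 = 2254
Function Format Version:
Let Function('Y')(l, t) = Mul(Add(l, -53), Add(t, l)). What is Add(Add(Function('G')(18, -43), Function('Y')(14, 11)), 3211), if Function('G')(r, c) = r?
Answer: 2254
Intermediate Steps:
Function('Y')(l, t) = Mul(Add(-53, l), Add(l, t))
Add(Add(Function('G')(18, -43), Function('Y')(14, 11)), 3211) = Add(Add(18, Add(Pow(14, 2), Mul(-53, 14), Mul(-53, 11), Mul(14, 11))), 3211) = Add(Add(18, Add(196, -742, -583, 154)), 3211) = Add(Add(18, -975), 3211) = Add(-957, 3211) = 2254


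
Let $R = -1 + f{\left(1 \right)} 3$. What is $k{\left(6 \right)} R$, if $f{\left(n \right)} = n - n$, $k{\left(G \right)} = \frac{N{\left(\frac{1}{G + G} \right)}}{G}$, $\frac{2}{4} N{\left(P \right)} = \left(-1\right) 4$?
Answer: $\frac{4}{3} \approx 1.3333$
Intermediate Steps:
$N{\left(P \right)} = -8$ ($N{\left(P \right)} = 2 \left(\left(-1\right) 4\right) = 2 \left(-4\right) = -8$)
$k{\left(G \right)} = - \frac{8}{G}$
$f{\left(n \right)} = 0$
$R = -1$ ($R = -1 + 0 \cdot 3 = -1 + 0 = -1$)
$k{\left(6 \right)} R = - \frac{8}{6} \left(-1\right) = \left(-8\right) \frac{1}{6} \left(-1\right) = \left(- \frac{4}{3}\right) \left(-1\right) = \frac{4}{3}$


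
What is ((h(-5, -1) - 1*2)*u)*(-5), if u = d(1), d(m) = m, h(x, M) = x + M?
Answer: 40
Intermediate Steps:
h(x, M) = M + x
u = 1
((h(-5, -1) - 1*2)*u)*(-5) = (((-1 - 5) - 1*2)*1)*(-5) = ((-6 - 2)*1)*(-5) = -8*1*(-5) = -8*(-5) = 40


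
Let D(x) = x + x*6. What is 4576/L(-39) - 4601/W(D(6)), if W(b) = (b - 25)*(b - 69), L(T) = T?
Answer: -49255/459 ≈ -107.31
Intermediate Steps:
D(x) = 7*x (D(x) = x + 6*x = 7*x)
W(b) = (-69 + b)*(-25 + b) (W(b) = (-25 + b)*(-69 + b) = (-69 + b)*(-25 + b))
4576/L(-39) - 4601/W(D(6)) = 4576/(-39) - 4601/(1725 + (7*6)² - 658*6) = 4576*(-1/39) - 4601/(1725 + 42² - 94*42) = -352/3 - 4601/(1725 + 1764 - 3948) = -352/3 - 4601/(-459) = -352/3 - 4601*(-1/459) = -352/3 + 4601/459 = -49255/459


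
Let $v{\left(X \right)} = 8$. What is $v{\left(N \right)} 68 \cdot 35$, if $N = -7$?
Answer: $19040$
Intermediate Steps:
$v{\left(N \right)} 68 \cdot 35 = 8 \cdot 68 \cdot 35 = 544 \cdot 35 = 19040$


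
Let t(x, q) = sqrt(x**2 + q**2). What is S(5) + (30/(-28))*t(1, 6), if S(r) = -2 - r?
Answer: -7 - 15*sqrt(37)/14 ≈ -13.517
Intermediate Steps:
t(x, q) = sqrt(q**2 + x**2)
S(5) + (30/(-28))*t(1, 6) = (-2 - 1*5) + (30/(-28))*sqrt(6**2 + 1**2) = (-2 - 5) + (30*(-1/28))*sqrt(36 + 1) = -7 - 15*sqrt(37)/14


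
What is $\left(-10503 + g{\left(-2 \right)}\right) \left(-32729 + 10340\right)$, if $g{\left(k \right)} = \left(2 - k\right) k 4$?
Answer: $235868115$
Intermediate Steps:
$g{\left(k \right)} = 4 k \left(2 - k\right)$ ($g{\left(k \right)} = k \left(2 - k\right) 4 = 4 k \left(2 - k\right)$)
$\left(-10503 + g{\left(-2 \right)}\right) \left(-32729 + 10340\right) = \left(-10503 + 4 \left(-2\right) \left(2 - -2\right)\right) \left(-32729 + 10340\right) = \left(-10503 + 4 \left(-2\right) \left(2 + 2\right)\right) \left(-22389\right) = \left(-10503 + 4 \left(-2\right) 4\right) \left(-22389\right) = \left(-10503 - 32\right) \left(-22389\right) = \left(-10535\right) \left(-22389\right) = 235868115$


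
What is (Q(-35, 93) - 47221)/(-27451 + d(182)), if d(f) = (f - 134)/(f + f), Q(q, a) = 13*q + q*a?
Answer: 4634721/2498029 ≈ 1.8554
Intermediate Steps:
Q(q, a) = 13*q + a*q
d(f) = (-134 + f)/(2*f) (d(f) = (-134 + f)/((2*f)) = (-134 + f)*(1/(2*f)) = (-134 + f)/(2*f))
(Q(-35, 93) - 47221)/(-27451 + d(182)) = (-35*(13 + 93) - 47221)/(-27451 + (½)*(-134 + 182)/182) = (-35*106 - 47221)/(-27451 + (½)*(1/182)*48) = (-3710 - 47221)/(-27451 + 12/91) = -50931/(-2498029/91) = -50931*(-91/2498029) = 4634721/2498029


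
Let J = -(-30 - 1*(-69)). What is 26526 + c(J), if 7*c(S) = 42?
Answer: 26532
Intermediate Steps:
J = -39 (J = -(-30 + 69) = -1*39 = -39)
c(S) = 6 (c(S) = (⅐)*42 = 6)
26526 + c(J) = 26526 + 6 = 26532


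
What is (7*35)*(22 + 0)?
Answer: 5390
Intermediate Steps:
(7*35)*(22 + 0) = 245*22 = 5390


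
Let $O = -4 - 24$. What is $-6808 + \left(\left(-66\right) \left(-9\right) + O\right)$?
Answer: $-6242$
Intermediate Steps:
$O = -28$
$-6808 + \left(\left(-66\right) \left(-9\right) + O\right) = -6808 - -566 = -6808 + \left(594 - 28\right) = -6808 + 566 = -6242$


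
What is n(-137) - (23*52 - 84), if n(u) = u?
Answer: -1249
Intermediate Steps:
n(-137) - (23*52 - 84) = -137 - (23*52 - 84) = -137 - (1196 - 84) = -137 - 1*1112 = -137 - 1112 = -1249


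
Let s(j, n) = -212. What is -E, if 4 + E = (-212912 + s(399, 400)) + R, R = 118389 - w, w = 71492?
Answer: 166231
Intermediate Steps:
R = 46897 (R = 118389 - 1*71492 = 118389 - 71492 = 46897)
E = -166231 (E = -4 + ((-212912 - 212) + 46897) = -4 + (-213124 + 46897) = -4 - 166227 = -166231)
-E = -1*(-166231) = 166231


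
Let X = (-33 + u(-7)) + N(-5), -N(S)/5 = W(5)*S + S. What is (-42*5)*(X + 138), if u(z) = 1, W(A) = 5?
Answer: -53760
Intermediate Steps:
N(S) = -30*S (N(S) = -5*(5*S + S) = -30*S)
X = 118 (X = (-33 + 1) - 30*(-5) = -32 + 150 = 118)
(-42*5)*(X + 138) = (-42*5)*(118 + 138) = -210*256 = -53760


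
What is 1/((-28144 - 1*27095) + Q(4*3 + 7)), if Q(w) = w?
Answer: -1/55220 ≈ -1.8109e-5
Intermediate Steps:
1/((-28144 - 1*27095) + Q(4*3 + 7)) = 1/((-28144 - 1*27095) + (4*3 + 7)) = 1/((-28144 - 27095) + (12 + 7)) = 1/(-55239 + 19) = 1/(-55220) = -1/55220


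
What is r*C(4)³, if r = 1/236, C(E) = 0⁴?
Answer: 0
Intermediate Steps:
C(E) = 0
r = 1/236 ≈ 0.0042373
r*C(4)³ = (1/236)*0³ = (1/236)*0 = 0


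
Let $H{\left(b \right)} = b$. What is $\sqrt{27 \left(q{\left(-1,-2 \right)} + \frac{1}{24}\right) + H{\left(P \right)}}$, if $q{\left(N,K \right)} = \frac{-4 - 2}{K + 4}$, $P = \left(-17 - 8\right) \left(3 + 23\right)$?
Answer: $\frac{i \sqrt{11678}}{4} \approx 27.016 i$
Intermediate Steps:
$P = -650$ ($P = \left(-25\right) 26 = -650$)
$q{\left(N,K \right)} = - \frac{6}{4 + K}$
$\sqrt{27 \left(q{\left(-1,-2 \right)} + \frac{1}{24}\right) + H{\left(P \right)}} = \sqrt{27 \left(- \frac{6}{4 - 2} + \frac{1}{24}\right) - 650} = \sqrt{27 \left(- \frac{6}{2} + \frac{1}{24}\right) - 650} = \sqrt{27 \left(\left(-6\right) \frac{1}{2} + \frac{1}{24}\right) - 650} = \sqrt{27 \left(-3 + \frac{1}{24}\right) - 650} = \sqrt{27 \left(- \frac{71}{24}\right) - 650} = \sqrt{- \frac{639}{8} - 650} = \sqrt{- \frac{5839}{8}} = \frac{i \sqrt{11678}}{4}$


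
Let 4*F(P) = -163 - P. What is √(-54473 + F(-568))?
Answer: I*√217487/2 ≈ 233.18*I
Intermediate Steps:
F(P) = -163/4 - P/4 (F(P) = (-163 - P)/4 = -163/4 - P/4)
√(-54473 + F(-568)) = √(-54473 + (-163/4 - ¼*(-568))) = √(-54473 + (-163/4 + 142)) = √(-54473 + 405/4) = √(-217487/4) = I*√217487/2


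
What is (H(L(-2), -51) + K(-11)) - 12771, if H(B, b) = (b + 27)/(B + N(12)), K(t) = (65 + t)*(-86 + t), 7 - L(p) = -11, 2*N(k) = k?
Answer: -18010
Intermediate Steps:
N(k) = k/2
L(p) = 18 (L(p) = 7 - 1*(-11) = 7 + 11 = 18)
K(t) = (-86 + t)*(65 + t)
H(B, b) = (27 + b)/(6 + B) (H(B, b) = (b + 27)/(B + (1/2)*12) = (27 + b)/(B + 6) = (27 + b)/(6 + B))
(H(L(-2), -51) + K(-11)) - 12771 = ((27 - 51)/(6 + 18) + (-5590 + (-11)**2 - 21*(-11))) - 12771 = (-24/24 + (-5590 + 121 + 231)) - 12771 = ((1/24)*(-24) - 5238) - 12771 = (-1 - 5238) - 12771 = -5239 - 12771 = -18010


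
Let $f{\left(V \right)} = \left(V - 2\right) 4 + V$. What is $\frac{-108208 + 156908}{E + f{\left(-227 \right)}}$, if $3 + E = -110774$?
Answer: $- \frac{2435}{5596} \approx -0.43513$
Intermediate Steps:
$E = -110777$ ($E = -3 - 110774 = -110777$)
$f{\left(V \right)} = -8 + 5 V$ ($f{\left(V \right)} = \left(-2 + V\right) 4 + V = \left(-8 + 4 V\right) + V = -8 + 5 V$)
$\frac{-108208 + 156908}{E + f{\left(-227 \right)}} = \frac{-108208 + 156908}{-110777 + \left(-8 + 5 \left(-227\right)\right)} = \frac{48700}{-110777 - 1143} = \frac{48700}{-111920} = 48700 \left(- \frac{1}{111920}\right) = - \frac{2435}{5596}$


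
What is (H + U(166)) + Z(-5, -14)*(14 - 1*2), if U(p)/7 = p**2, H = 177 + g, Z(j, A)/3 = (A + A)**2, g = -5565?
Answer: 215728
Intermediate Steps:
Z(j, A) = 12*A**2 (Z(j, A) = 3*(A + A)**2 = 3*(2*A)**2 = 3*(4*A**2) = 12*A**2)
H = -5388 (H = 177 - 5565 = -5388)
U(p) = 7*p**2
(H + U(166)) + Z(-5, -14)*(14 - 1*2) = (-5388 + 7*166**2) + (12*(-14)**2)*(14 - 1*2) = (-5388 + 7*27556) + (12*196)*(14 - 2) = (-5388 + 192892) + 2352*12 = 187504 + 28224 = 215728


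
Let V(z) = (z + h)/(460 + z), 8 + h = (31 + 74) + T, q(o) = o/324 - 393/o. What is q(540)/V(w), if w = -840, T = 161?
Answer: 3211/5238 ≈ 0.61302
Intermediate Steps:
q(o) = -393/o + o/324 (q(o) = o*(1/324) - 393/o = o/324 - 393/o = -393/o + o/324)
h = 258 (h = -8 + ((31 + 74) + 161) = -8 + (105 + 161) = -8 + 266 = 258)
V(z) = (258 + z)/(460 + z) (V(z) = (z + 258)/(460 + z) = (258 + z)/(460 + z))
q(540)/V(w) = (-393/540 + (1/324)*540)/(((258 - 840)/(460 - 840))) = (-393*1/540 + 5/3)/((-582/(-380))) = (-131/180 + 5/3)/((-1/380*(-582))) = 169/(180*(291/190)) = (169/180)*(190/291) = 3211/5238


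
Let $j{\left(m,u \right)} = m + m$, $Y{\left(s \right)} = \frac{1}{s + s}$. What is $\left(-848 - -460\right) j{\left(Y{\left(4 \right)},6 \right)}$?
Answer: $-97$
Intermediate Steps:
$Y{\left(s \right)} = \frac{1}{2 s}$
$j{\left(m,u \right)} = 2 m$
$\left(-848 - -460\right) j{\left(Y{\left(4 \right)},6 \right)} = \left(-848 - -460\right) 2 \frac{1}{2 \cdot 4} = \left(-848 + 460\right) 2 \cdot \frac{1}{2} \cdot \frac{1}{4} = - 388 \cdot 2 \cdot \frac{1}{8} = \left(-388\right) \frac{1}{4} = -97$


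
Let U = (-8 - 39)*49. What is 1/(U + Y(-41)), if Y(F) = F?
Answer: -1/2344 ≈ -0.00042662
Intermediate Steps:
U = -2303 (U = -47*49 = -2303)
1/(U + Y(-41)) = 1/(-2303 - 41) = 1/(-2344) = -1/2344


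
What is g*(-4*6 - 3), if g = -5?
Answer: 135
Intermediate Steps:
g*(-4*6 - 3) = -5*(-4*6 - 3) = -5*(-24 - 3) = -5*(-27) = 135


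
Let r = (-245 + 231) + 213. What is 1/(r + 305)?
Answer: 1/504 ≈ 0.0019841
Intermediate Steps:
r = 199 (r = -14 + 213 = 199)
1/(r + 305) = 1/(199 + 305) = 1/504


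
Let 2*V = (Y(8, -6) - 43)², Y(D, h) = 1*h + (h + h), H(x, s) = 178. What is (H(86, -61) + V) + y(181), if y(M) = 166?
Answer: 4409/2 ≈ 2204.5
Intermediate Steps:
Y(D, h) = 3*h (Y(D, h) = h + 2*h = 3*h)
V = 3721/2 (V = (3*(-6) - 43)²/2 = (-18 - 43)²/2 = (½)*(-61)² = (½)*3721 = 3721/2 ≈ 1860.5)
(H(86, -61) + V) + y(181) = (178 + 3721/2) + 166 = 4077/2 + 166 = 4409/2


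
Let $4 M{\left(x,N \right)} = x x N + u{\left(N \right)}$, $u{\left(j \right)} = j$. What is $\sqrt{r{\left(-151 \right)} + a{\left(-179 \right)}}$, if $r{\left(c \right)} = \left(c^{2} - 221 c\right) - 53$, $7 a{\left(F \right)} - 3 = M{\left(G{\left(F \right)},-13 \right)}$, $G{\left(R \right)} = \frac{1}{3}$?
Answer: $\frac{\sqrt{98993762}}{42} \approx 236.89$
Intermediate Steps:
$G{\left(R \right)} = \frac{1}{3}$
$M{\left(x,N \right)} = \frac{N}{4} + \frac{N x^{2}}{4}$ ($M{\left(x,N \right)} = \frac{x x N + N}{4} = \frac{x^{2} N + N}{4} = \frac{N x^{2} + N}{4} = \frac{N + N x^{2}}{4} = \frac{N}{4} + \frac{N x^{2}}{4}$)
$a{\left(F \right)} = - \frac{11}{126}$ ($a{\left(F \right)} = \frac{3}{7} + \frac{\frac{1}{4} \left(-13\right) \left(1 + \left(\frac{1}{3}\right)^{2}\right)}{7} = \frac{3}{7} + \frac{\frac{1}{4} \left(-13\right) \left(1 + \frac{1}{9}\right)}{7} = \frac{3}{7} + \frac{\frac{1}{4} \left(-13\right) \frac{10}{9}}{7} = \frac{3}{7} + \frac{1}{7} \left(- \frac{65}{18}\right) = \frac{3}{7} - \frac{65}{126} = - \frac{11}{126}$)
$r{\left(c \right)} = -53 + c^{2} - 221 c$
$\sqrt{r{\left(-151 \right)} + a{\left(-179 \right)}} = \sqrt{\left(-53 + \left(-151\right)^{2} - -33371\right) - \frac{11}{126}} = \sqrt{\left(-53 + 22801 + 33371\right) - \frac{11}{126}} = \sqrt{56119 - \frac{11}{126}} = \sqrt{\frac{7070983}{126}} = \frac{\sqrt{98993762}}{42}$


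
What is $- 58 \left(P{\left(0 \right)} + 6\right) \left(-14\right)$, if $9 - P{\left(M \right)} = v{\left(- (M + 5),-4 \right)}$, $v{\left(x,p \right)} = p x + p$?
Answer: $-812$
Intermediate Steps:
$v{\left(x,p \right)} = p + p x$
$P{\left(M \right)} = -7 - 4 M$ ($P{\left(M \right)} = 9 - - 4 \left(1 - \left(M + 5\right)\right) = 9 - - 4 \left(1 - \left(5 + M\right)\right) = 9 - - 4 \left(-4 - M\right) = 9 - \left(16 + 4 M\right) = -7 - 4 M$)
$- 58 \left(P{\left(0 \right)} + 6\right) \left(-14\right) = - 58 \left(\left(-7 - 0\right) + 6\right) \left(-14\right) = - 58 \left(\left(-7 + 0\right) + 6\right) \left(-14\right) = - 58 \left(-7 + 6\right) \left(-14\right) = - 58 \left(\left(-1\right) \left(-14\right)\right) = \left(-58\right) 14 = -812$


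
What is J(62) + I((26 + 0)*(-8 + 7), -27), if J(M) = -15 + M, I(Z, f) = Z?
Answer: 21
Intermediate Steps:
J(62) + I((26 + 0)*(-8 + 7), -27) = (-15 + 62) + (26 + 0)*(-8 + 7) = 47 + 26*(-1) = 47 - 26 = 21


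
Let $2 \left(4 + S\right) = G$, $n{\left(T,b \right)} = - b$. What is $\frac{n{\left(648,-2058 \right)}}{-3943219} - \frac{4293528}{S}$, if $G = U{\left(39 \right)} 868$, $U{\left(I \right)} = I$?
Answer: $- \frac{1209311143722}{4766225137} \approx -253.73$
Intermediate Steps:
$G = 33852$ ($G = 39 \cdot 868 = 33852$)
$S = 16922$ ($S = -4 + \frac{1}{2} \cdot 33852 = -4 + 16926 = 16922$)
$\frac{n{\left(648,-2058 \right)}}{-3943219} - \frac{4293528}{S} = \frac{\left(-1\right) \left(-2058\right)}{-3943219} - \frac{4293528}{16922} = 2058 \left(- \frac{1}{3943219}\right) - \frac{2146764}{8461} = - \frac{294}{563317} - \frac{2146764}{8461} = - \frac{1209311143722}{4766225137}$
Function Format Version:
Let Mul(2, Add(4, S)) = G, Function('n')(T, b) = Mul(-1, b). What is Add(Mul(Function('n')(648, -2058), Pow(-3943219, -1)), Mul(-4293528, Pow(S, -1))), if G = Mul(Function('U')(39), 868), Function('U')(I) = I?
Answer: Rational(-1209311143722, 4766225137) ≈ -253.73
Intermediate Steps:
G = 33852 (G = Mul(39, 868) = 33852)
S = 16922 (S = Add(-4, Mul(Rational(1, 2), 33852)) = Add(-4, 16926) = 16922)
Add(Mul(Function('n')(648, -2058), Pow(-3943219, -1)), Mul(-4293528, Pow(S, -1))) = Add(Mul(Mul(-1, -2058), Pow(-3943219, -1)), Mul(-4293528, Pow(16922, -1))) = Add(Mul(2058, Rational(-1, 3943219)), Mul(-4293528, Rational(1, 16922))) = Add(Rational(-294, 563317), Rational(-2146764, 8461)) = Rational(-1209311143722, 4766225137)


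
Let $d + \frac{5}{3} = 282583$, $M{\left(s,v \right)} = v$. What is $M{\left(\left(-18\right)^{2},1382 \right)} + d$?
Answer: $\frac{851890}{3} \approx 2.8396 \cdot 10^{5}$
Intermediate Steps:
$d = \frac{847744}{3}$ ($d = - \frac{5}{3} + 282583 = \frac{847744}{3} \approx 2.8258 \cdot 10^{5}$)
$M{\left(\left(-18\right)^{2},1382 \right)} + d = 1382 + \frac{847744}{3} = \frac{851890}{3}$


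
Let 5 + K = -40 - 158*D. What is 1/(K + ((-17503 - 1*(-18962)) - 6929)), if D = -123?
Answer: 1/13919 ≈ 7.1844e-5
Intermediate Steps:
K = 19389 (K = -5 + (-40 - 158*(-123)) = -5 + (-40 + 19434) = -5 + 19394 = 19389)
1/(K + ((-17503 - 1*(-18962)) - 6929)) = 1/(19389 + ((-17503 - 1*(-18962)) - 6929)) = 1/(19389 + ((-17503 + 18962) - 6929)) = 1/(19389 + (1459 - 6929)) = 1/(19389 - 5470) = 1/13919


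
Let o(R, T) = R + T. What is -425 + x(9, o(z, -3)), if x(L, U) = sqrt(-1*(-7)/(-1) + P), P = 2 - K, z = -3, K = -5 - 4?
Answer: -423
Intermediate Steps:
K = -9
P = 11 (P = 2 - 1*(-9) = 2 + 9 = 11)
x(L, U) = 2 (x(L, U) = sqrt(-1*(-7)/(-1) + 11) = sqrt(7*(-1) + 11) = sqrt(-7 + 11) = sqrt(4) = 2)
-425 + x(9, o(z, -3)) = -425 + 2 = -423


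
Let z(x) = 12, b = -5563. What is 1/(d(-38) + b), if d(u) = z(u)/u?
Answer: -19/105703 ≈ -0.00017975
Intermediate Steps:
d(u) = 12/u
1/(d(-38) + b) = 1/(12/(-38) - 5563) = 1/(12*(-1/38) - 5563) = 1/(-6/19 - 5563) = 1/(-105703/19) = -19/105703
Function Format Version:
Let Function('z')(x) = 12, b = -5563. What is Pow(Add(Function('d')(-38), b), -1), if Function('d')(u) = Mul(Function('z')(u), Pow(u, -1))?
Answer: Rational(-19, 105703) ≈ -0.00017975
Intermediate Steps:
Function('d')(u) = Mul(12, Pow(u, -1))
Pow(Add(Function('d')(-38), b), -1) = Pow(Add(Mul(12, Pow(-38, -1)), -5563), -1) = Pow(Add(Mul(12, Rational(-1, 38)), -5563), -1) = Pow(Add(Rational(-6, 19), -5563), -1) = Pow(Rational(-105703, 19), -1) = Rational(-19, 105703)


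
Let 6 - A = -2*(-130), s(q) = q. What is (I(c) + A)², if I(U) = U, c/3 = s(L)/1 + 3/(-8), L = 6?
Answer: 3598609/64 ≈ 56228.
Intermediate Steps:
c = 135/8 (c = 3*(6/1 + 3/(-8)) = 3*(6*1 + 3*(-⅛)) = 3*(6 - 3/8) = 3*(45/8) = 135/8 ≈ 16.875)
A = -254 (A = 6 - (-2)*(-130) = 6 - 1*260 = 6 - 260 = -254)
(I(c) + A)² = (135/8 - 254)² = (-1897/8)² = 3598609/64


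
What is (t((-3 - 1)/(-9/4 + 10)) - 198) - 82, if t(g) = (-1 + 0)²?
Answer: -279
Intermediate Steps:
t(g) = 1 (t(g) = (-1)² = 1)
(t((-3 - 1)/(-9/4 + 10)) - 198) - 82 = (1 - 198) - 82 = -197 - 82 = -279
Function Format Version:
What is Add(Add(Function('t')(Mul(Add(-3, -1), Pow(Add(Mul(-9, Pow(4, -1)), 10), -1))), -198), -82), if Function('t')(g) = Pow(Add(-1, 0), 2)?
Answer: -279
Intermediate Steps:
Function('t')(g) = 1 (Function('t')(g) = Pow(-1, 2) = 1)
Add(Add(Function('t')(Mul(Add(-3, -1), Pow(Add(Mul(-9, Pow(4, -1)), 10), -1))), -198), -82) = Add(Add(1, -198), -82) = Add(-197, -82) = -279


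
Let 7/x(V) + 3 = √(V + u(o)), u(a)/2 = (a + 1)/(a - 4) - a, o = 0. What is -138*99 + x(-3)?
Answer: -341592/25 - 7*I*√14/25 ≈ -13664.0 - 1.0477*I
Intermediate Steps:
u(a) = -2*a + 2*(1 + a)/(-4 + a) (u(a) = 2*((a + 1)/(a - 4) - a) = 2*((1 + a)/(-4 + a) - a) = 2*(-a + (1 + a)/(-4 + a)) = -2*a + 2*(1 + a)/(-4 + a))
x(V) = 7/(-3 + √(-½ + V)) (x(V) = 7/(-3 + √(V + 2*(1 - 1*0² + 5*0)/(-4 + 0))) = 7/(-3 + √(V + 2*(1 - 1*0 + 0)/(-4))) = 7/(-3 + √(V + 2*(-¼)*(1 + 0 + 0))) = 7/(-3 + √(V + 2*(-¼)*1)) = 7/(-3 + √(V - ½)) = 7/(-3 + √(-½ + V)))
-138*99 + x(-3) = -138*99 + 14/(-6 + √2*√(-1 + 2*(-3))) = -13662 + 14/(-6 + √2*√(-1 - 6)) = -13662 + 14/(-6 + √2*√(-7)) = -13662 + 14/(-6 + √2*(I*√7)) = -13662 + 14/(-6 + I*√14)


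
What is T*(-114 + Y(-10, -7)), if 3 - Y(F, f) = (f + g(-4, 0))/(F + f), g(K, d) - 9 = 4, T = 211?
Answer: -396891/17 ≈ -23347.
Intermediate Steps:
g(K, d) = 13 (g(K, d) = 9 + 4 = 13)
Y(F, f) = 3 - (13 + f)/(F + f) (Y(F, f) = 3 - (f + 13)/(F + f) = 3 - (13 + f)/(F + f))
T*(-114 + Y(-10, -7)) = 211*(-114 + (-13 + 2*(-7) + 3*(-10))/(-10 - 7)) = 211*(-114 + (-13 - 14 - 30)/(-17)) = 211*(-114 - 1/17*(-57)) = 211*(-114 + 57/17) = 211*(-1881/17) = -396891/17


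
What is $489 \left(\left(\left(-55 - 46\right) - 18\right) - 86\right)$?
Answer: $-100245$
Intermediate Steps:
$489 \left(\left(\left(-55 - 46\right) - 18\right) - 86\right) = 489 \left(\left(-101 - 18\right) - 86\right) = 489 \left(-119 - 86\right) = 489 \left(-205\right) = -100245$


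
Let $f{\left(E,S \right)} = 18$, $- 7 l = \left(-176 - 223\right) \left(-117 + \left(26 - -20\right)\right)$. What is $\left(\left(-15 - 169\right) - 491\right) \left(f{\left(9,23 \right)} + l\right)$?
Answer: $2719575$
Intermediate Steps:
$l = -4047$ ($l = - \frac{\left(-176 - 223\right) \left(-117 + \left(26 - -20\right)\right)}{7} = - \frac{\left(-399\right) \left(-117 + \left(26 + 20\right)\right)}{7} = - \frac{\left(-399\right) \left(-117 + 46\right)}{7} = - \frac{\left(-399\right) \left(-71\right)}{7} = \left(- \frac{1}{7}\right) 28329 = -4047$)
$\left(\left(-15 - 169\right) - 491\right) \left(f{\left(9,23 \right)} + l\right) = \left(\left(-15 - 169\right) - 491\right) \left(18 - 4047\right) = \left(\left(-15 - 169\right) - 491\right) \left(-4029\right) = \left(-184 - 491\right) \left(-4029\right) = \left(-675\right) \left(-4029\right) = 2719575$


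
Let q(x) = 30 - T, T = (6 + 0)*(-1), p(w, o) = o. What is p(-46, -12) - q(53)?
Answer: -48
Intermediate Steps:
T = -6 (T = 6*(-1) = -6)
q(x) = 36 (q(x) = 30 - 1*(-6) = 30 + 6 = 36)
p(-46, -12) - q(53) = -12 - 1*36 = -12 - 36 = -48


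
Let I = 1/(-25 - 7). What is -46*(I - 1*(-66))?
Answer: -48553/16 ≈ -3034.6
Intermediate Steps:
I = -1/32 (I = 1/(-32) = -1/32 ≈ -0.031250)
-46*(I - 1*(-66)) = -46*(-1/32 - 1*(-66)) = -46*(-1/32 + 66) = -46*2111/32 = -48553/16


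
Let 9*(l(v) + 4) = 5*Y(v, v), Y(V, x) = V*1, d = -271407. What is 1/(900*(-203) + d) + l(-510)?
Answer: -130480079/454107 ≈ -287.33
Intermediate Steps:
Y(V, x) = V
l(v) = -4 + 5*v/9 (l(v) = -4 + (5*v)/9 = -4 + 5*v/9)
1/(900*(-203) + d) + l(-510) = 1/(900*(-203) - 271407) + (-4 + (5/9)*(-510)) = 1/(-182700 - 271407) + (-4 - 850/3) = 1/(-454107) - 862/3 = -1/454107 - 862/3 = -130480079/454107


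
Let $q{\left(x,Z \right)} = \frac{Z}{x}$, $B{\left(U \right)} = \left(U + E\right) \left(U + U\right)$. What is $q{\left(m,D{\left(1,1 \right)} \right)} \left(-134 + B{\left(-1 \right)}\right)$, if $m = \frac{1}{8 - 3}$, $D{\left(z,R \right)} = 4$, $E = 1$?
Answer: $-2680$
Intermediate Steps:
$m = \frac{1}{5} \approx 0.2$
$B{\left(U \right)} = 2 U \left(1 + U\right)$ ($B{\left(U \right)} = \left(U + 1\right) \left(U + U\right) = \left(1 + U\right) 2 U = 2 U \left(1 + U\right)$)
$q{\left(m,D{\left(1,1 \right)} \right)} \left(-134 + B{\left(-1 \right)}\right) = 4 \frac{1}{\frac{1}{5}} \left(-134 + 2 \left(-1\right) \left(1 - 1\right)\right) = 4 \cdot 5 \left(-134 + 2 \left(-1\right) 0\right) = 20 \left(-134 + 0\right) = 20 \left(-134\right) = -2680$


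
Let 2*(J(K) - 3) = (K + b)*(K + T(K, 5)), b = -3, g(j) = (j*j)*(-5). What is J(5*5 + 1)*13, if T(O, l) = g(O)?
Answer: -501384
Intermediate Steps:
g(j) = -5*j² (g(j) = j²*(-5) = -5*j²)
T(O, l) = -5*O²
J(K) = 3 + (-3 + K)*(K - 5*K²)/2 (J(K) = 3 + ((K - 3)*(K - 5*K²))/2 = 3 + ((-3 + K)*(K - 5*K²))/2 = 3 + (-3 + K)*(K - 5*K²)/2)
J(5*5 + 1)*13 = (3 + 8*(5*5 + 1)² - 5*(5*5 + 1)³/2 - 3*(5*5 + 1)/2)*13 = (3 + 8*(25 + 1)² - 5*(25 + 1)³/2 - 3*(25 + 1)/2)*13 = (3 + 8*26² - 5/2*26³ - 3/2*26)*13 = (3 + 8*676 - 5/2*17576 - 39)*13 = (3 + 5408 - 43940 - 39)*13 = -38568*13 = -501384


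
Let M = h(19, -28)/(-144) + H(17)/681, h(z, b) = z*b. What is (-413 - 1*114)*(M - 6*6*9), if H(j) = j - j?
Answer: 6076837/36 ≈ 1.6880e+5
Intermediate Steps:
h(z, b) = b*z
H(j) = 0
M = 133/36 (M = -28*19/(-144) + 0/681 = -532*(-1/144) + 0*(1/681) = 133/36 + 0 = 133/36 ≈ 3.6944)
(-413 - 1*114)*(M - 6*6*9) = (-413 - 1*114)*(133/36 - 6*6*9) = (-413 - 114)*(133/36 - 36*9) = -527*(133/36 - 324) = -527*(-11531/36) = 6076837/36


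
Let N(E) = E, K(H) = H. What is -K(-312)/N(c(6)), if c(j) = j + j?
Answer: 26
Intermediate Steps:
c(j) = 2*j
-K(-312)/N(c(6)) = -(-312)/(2*6) = -(-312)/12 = -1*(-26) = 26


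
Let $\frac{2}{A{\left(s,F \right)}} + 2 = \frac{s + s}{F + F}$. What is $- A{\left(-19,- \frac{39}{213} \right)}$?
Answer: $- \frac{26}{1323} \approx -0.019652$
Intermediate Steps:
$A{\left(s,F \right)} = \frac{2}{-2 + \frac{s}{F}}$ ($A{\left(s,F \right)} = \frac{2}{-2 + \frac{s + s}{F + F}} = \frac{2}{-2 + \frac{2 s}{2 F}} = \frac{2}{-2 + 2 s \frac{1}{2 F}} = \frac{2}{-2 + \frac{s}{F}}$)
$- A{\left(-19,- \frac{39}{213} \right)} = - \frac{2 \left(- \frac{39}{213}\right)}{-19 - 2 \left(- \frac{39}{213}\right)} = - \frac{2 \left(\left(-39\right) \frac{1}{213}\right)}{-19 - 2 \left(\left(-39\right) \frac{1}{213}\right)} = - \frac{2 \left(-13\right)}{71 \left(-19 - - \frac{26}{71}\right)} = - \frac{2 \left(-13\right)}{71 \left(-19 + \frac{26}{71}\right)} = - \frac{2 \left(-13\right)}{71 \left(- \frac{1323}{71}\right)} = - \frac{2 \left(-13\right) \left(-71\right)}{71 \cdot 1323} = \left(-1\right) \frac{26}{1323} = - \frac{26}{1323}$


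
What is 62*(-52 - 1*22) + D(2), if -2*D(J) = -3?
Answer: -9173/2 ≈ -4586.5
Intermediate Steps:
D(J) = 3/2 (D(J) = -½*(-3) = 3/2)
62*(-52 - 1*22) + D(2) = 62*(-52 - 1*22) + 3/2 = 62*(-52 - 22) + 3/2 = 62*(-74) + 3/2 = -4588 + 3/2 = -9173/2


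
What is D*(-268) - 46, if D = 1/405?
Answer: -18898/405 ≈ -46.662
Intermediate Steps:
D = 1/405 ≈ 0.0024691
D*(-268) - 46 = (1/405)*(-268) - 46 = -268/405 - 46 = -18898/405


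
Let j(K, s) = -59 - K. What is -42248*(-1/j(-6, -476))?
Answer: -42248/53 ≈ -797.13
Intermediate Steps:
-42248*(-1/j(-6, -476)) = -42248*(-1/(-59 - 1*(-6))) = -42248*(-1/(-59 + 6)) = -42248/((-1*(-53))) = -42248/53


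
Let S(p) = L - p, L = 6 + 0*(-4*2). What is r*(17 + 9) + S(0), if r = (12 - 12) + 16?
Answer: 422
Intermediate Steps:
r = 16 (r = 0 + 16 = 16)
L = 6 (L = 6 + 0*(-8) = 6 + 0 = 6)
S(p) = 6 - p
r*(17 + 9) + S(0) = 16*(17 + 9) + (6 - 1*0) = 16*26 + (6 + 0) = 416 + 6 = 422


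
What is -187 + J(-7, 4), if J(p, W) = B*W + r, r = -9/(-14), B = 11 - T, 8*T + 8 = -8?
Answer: -1881/14 ≈ -134.36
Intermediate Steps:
T = -2 (T = -1 + (1/8)*(-8) = -1 - 1 = -2)
B = 13 (B = 11 - 1*(-2) = 11 + 2 = 13)
r = 9/14 (r = -9*(-1/14) = 9/14 ≈ 0.64286)
J(p, W) = 9/14 + 13*W (J(p, W) = 13*W + 9/14 = 9/14 + 13*W)
-187 + J(-7, 4) = -187 + (9/14 + 13*4) = -187 + (9/14 + 52) = -187 + 737/14 = -1881/14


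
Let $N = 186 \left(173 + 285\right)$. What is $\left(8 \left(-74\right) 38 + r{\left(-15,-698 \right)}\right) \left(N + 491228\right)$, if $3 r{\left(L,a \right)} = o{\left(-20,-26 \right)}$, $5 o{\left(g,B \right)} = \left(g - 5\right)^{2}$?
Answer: $- \frac{38829111008}{3} \approx -1.2943 \cdot 10^{10}$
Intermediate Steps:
$o{\left(g,B \right)} = \frac{\left(-5 + g\right)^{2}}{5}$ ($o{\left(g,B \right)} = \frac{\left(g - 5\right)^{2}}{5} = \frac{\left(-5 + g\right)^{2}}{5}$)
$N = 85188$ ($N = 186 \cdot 458 = 85188$)
$r{\left(L,a \right)} = \frac{125}{3}$ ($r{\left(L,a \right)} = \frac{\frac{1}{5} \left(-5 - 20\right)^{2}}{3} = \frac{\frac{1}{5} \left(-25\right)^{2}}{3} = \frac{\frac{1}{5} \cdot 625}{3} = \frac{1}{3} \cdot 125 = \frac{125}{3}$)
$\left(8 \left(-74\right) 38 + r{\left(-15,-698 \right)}\right) \left(N + 491228\right) = \left(8 \left(-74\right) 38 + \frac{125}{3}\right) \left(85188 + 491228\right) = \left(\left(-592\right) 38 + \frac{125}{3}\right) 576416 = \left(-22496 + \frac{125}{3}\right) 576416 = \left(- \frac{67363}{3}\right) 576416 = - \frac{38829111008}{3}$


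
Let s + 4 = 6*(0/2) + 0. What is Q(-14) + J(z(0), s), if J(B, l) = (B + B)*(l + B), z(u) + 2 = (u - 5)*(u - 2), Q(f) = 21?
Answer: 85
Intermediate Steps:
s = -4 (s = -4 + (6*(0/2) + 0) = -4 + (6*(0*(1/2)) + 0) = -4 + (6*0 + 0) = -4 + (0 + 0) = -4 + 0 = -4)
z(u) = -2 + (-5 + u)*(-2 + u) (z(u) = -2 + (u - 5)*(u - 2) = -2 + (-5 + u)*(-2 + u))
J(B, l) = 2*B*(B + l) (J(B, l) = (2*B)*(B + l) = 2*B*(B + l))
Q(-14) + J(z(0), s) = 21 + 2*(8 + 0**2 - 7*0)*((8 + 0**2 - 7*0) - 4) = 21 + 2*(8 + 0 + 0)*((8 + 0 + 0) - 4) = 21 + 2*8*(8 - 4) = 21 + 2*8*4 = 21 + 64 = 85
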